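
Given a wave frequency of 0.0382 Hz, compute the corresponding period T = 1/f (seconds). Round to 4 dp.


T = 1 / f
T = 1 / 0.0382
T = 26.1780 s

26.1780


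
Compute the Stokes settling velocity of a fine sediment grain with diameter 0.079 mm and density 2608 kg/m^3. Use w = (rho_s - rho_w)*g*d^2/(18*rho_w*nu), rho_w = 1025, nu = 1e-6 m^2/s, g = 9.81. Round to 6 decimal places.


w = (rho_s - rho_w) * g * d^2 / (18 * rho_w * nu)
d = 0.079 mm = 0.000079 m
rho_s - rho_w = 2608 - 1025 = 1583
Numerator = 1583 * 9.81 * (0.000079)^2 = 0.000096917924
Denominator = 18 * 1025 * 1e-6 = 0.018450
w = 0.005253 m/s

0.005253


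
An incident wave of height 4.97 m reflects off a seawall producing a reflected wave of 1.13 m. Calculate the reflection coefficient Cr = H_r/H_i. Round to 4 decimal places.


Cr = H_r / H_i
Cr = 1.13 / 4.97
Cr = 0.2274

0.2274


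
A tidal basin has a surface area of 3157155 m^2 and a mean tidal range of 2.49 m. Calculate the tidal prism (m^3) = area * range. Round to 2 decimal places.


Tidal prism = Area * Tidal range
P = 3157155 * 2.49
P = 7861315.95 m^3

7861315.95


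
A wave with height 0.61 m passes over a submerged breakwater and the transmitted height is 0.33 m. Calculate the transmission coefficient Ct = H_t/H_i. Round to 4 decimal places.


Ct = H_t / H_i
Ct = 0.33 / 0.61
Ct = 0.5410

0.5410


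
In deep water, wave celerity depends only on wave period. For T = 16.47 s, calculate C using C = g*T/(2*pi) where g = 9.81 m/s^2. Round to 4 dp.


We use the deep-water celerity formula:
C = g * T / (2 * pi)
C = 9.81 * 16.47 / (2 * 3.14159...)
C = 161.570700 / 6.283185
C = 25.7148 m/s

25.7148


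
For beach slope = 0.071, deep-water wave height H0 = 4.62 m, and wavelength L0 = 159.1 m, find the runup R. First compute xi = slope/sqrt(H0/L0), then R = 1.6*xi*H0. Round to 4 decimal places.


xi = slope / sqrt(H0/L0)
H0/L0 = 4.62/159.1 = 0.029038
sqrt(0.029038) = 0.170406
xi = 0.071 / 0.170406 = 0.416651
R = 1.6 * xi * H0 = 1.6 * 0.416651 * 4.62
R = 3.0799 m

3.0799


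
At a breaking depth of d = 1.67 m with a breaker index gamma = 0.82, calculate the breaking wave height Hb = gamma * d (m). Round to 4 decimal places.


Hb = gamma * d
Hb = 0.82 * 1.67
Hb = 1.3694 m

1.3694


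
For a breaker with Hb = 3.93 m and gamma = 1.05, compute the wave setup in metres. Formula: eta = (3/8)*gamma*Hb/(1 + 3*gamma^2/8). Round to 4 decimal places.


eta = (3/8) * gamma * Hb / (1 + 3*gamma^2/8)
Numerator = (3/8) * 1.05 * 3.93 = 1.547438
Denominator = 1 + 3*1.05^2/8 = 1 + 0.413438 = 1.413438
eta = 1.547438 / 1.413438
eta = 1.0948 m

1.0948


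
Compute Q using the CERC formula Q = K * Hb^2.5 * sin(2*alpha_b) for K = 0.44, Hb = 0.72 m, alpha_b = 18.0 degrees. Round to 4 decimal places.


Q = K * Hb^2.5 * sin(2 * alpha_b)
Hb^2.5 = 0.72^2.5 = 0.439877
sin(2 * 18.0) = sin(36.0) = 0.587785
Q = 0.44 * 0.439877 * 0.587785
Q = 0.1138 m^3/s

0.1138


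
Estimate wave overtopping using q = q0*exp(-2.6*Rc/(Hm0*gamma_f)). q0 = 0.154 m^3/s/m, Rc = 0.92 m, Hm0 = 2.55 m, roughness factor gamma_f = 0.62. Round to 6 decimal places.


q = q0 * exp(-2.6 * Rc / (Hm0 * gamma_f))
Exponent = -2.6 * 0.92 / (2.55 * 0.62)
= -2.6 * 0.92 / 1.5810
= -1.512966
exp(-1.512966) = 0.220256
q = 0.154 * 0.220256
q = 0.033919 m^3/s/m

0.033919


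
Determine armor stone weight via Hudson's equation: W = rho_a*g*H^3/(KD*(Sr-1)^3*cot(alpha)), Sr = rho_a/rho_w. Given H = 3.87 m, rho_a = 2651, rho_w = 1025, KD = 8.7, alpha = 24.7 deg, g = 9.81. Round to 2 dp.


Sr = rho_a / rho_w = 2651 / 1025 = 2.586341
(Sr - 1) = 1.586341
(Sr - 1)^3 = 3.991995
cot(24.7) = 1 / tan(24.7) = 1 / 0.459949 = 2.174156
Numerator = 2651 * 9.81 * 3.87^3 = 1507341.4094
Denominator = 8.7 * 3.991995 * 2.174156 = 75.509217
W = 1507341.4094 / 75.509217
W = 19962.35 N

19962.35


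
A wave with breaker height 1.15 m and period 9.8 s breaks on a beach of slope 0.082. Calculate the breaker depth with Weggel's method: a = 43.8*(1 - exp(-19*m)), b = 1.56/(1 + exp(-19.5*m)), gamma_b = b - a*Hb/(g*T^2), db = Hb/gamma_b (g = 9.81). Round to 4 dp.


a = 43.8 * (1 - exp(-19 * m))
exp(-19 * 0.082) = exp(-1.5580) = 0.210557
a = 43.8 * (1 - 0.210557) = 34.577614
b = 1.56 / (1 + exp(-19.5 * m))
exp(-19.5 * 0.082) = exp(-1.5990) = 0.202099
b = 1.56 / (1 + 0.202099) = 1.297731
Hb / (g * T^2) = 1.15 / (9.81 * 9.8^2) = 1.15 / 942.1524 = 0.00122061
gamma_b = b - a * Hb/(g*T^2) = 1.297731 - 34.577614 * 0.00122061 = 1.255525
db = Hb / gamma_b = 1.15 / 1.255525
db = 0.9160 m

0.9160


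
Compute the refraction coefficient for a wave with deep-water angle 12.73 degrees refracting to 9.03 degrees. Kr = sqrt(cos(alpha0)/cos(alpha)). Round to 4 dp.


Kr = sqrt(cos(alpha0) / cos(alpha))
cos(12.73) = 0.975419
cos(9.03) = 0.987606
Kr = sqrt(0.975419 / 0.987606)
Kr = sqrt(0.987660)
Kr = 0.9938

0.9938


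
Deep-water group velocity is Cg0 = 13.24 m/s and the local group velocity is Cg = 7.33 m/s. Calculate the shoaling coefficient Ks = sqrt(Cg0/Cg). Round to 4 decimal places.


Ks = sqrt(Cg0 / Cg)
Ks = sqrt(13.24 / 7.33)
Ks = sqrt(1.8063)
Ks = 1.3440

1.3440


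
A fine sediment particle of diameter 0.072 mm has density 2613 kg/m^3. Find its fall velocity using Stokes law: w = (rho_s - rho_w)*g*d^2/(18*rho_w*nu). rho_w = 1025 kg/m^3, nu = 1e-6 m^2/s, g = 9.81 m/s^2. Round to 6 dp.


w = (rho_s - rho_w) * g * d^2 / (18 * rho_w * nu)
d = 0.072 mm = 0.000072 m
rho_s - rho_w = 2613 - 1025 = 1588
Numerator = 1588 * 9.81 * (0.000072)^2 = 0.000080757804
Denominator = 18 * 1025 * 1e-6 = 0.018450
w = 0.004377 m/s

0.004377


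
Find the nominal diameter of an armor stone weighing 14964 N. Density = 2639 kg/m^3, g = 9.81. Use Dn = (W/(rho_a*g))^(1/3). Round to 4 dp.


V = W / (rho_a * g)
V = 14964 / (2639 * 9.81)
V = 14964 / 25888.59
V = 0.578015 m^3
Dn = V^(1/3) = 0.578015^(1/3)
Dn = 0.8330 m

0.8330


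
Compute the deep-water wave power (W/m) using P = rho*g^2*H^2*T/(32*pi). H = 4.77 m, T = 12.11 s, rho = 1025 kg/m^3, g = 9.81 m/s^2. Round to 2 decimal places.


P = rho * g^2 * H^2 * T / (32 * pi)
P = 1025 * 9.81^2 * 4.77^2 * 12.11 / (32 * pi)
P = 1025 * 96.2361 * 22.7529 * 12.11 / 100.53096
P = 270360.31 W/m

270360.31


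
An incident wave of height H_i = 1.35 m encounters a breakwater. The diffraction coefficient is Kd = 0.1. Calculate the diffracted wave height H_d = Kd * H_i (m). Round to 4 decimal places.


H_d = Kd * H_i
H_d = 0.1 * 1.35
H_d = 0.1350 m

0.1350


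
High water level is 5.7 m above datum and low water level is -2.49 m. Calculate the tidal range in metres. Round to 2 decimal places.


Tidal range = High water - Low water
Tidal range = 5.7 - (-2.49)
Tidal range = 8.19 m

8.19


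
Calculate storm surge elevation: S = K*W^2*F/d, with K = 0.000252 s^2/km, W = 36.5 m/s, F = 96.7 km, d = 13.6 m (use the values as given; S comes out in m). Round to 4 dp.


S = K * W^2 * F / d
W^2 = 36.5^2 = 1332.25
S = 0.000252 * 1332.25 * 96.7 / 13.6
Numerator = 0.000252 * 1332.25 * 96.7 = 32.464801
S = 32.464801 / 13.6 = 2.3871 m

2.3871


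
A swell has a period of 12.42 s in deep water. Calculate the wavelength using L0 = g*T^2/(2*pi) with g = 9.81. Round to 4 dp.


L0 = g * T^2 / (2 * pi)
L0 = 9.81 * 12.42^2 / (2 * pi)
L0 = 9.81 * 154.2564 / 6.28319
L0 = 1513.2553 / 6.28319
L0 = 240.8421 m

240.8421


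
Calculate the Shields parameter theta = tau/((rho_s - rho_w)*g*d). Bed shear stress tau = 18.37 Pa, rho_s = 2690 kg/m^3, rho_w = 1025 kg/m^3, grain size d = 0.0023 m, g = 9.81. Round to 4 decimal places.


theta = tau / ((rho_s - rho_w) * g * d)
rho_s - rho_w = 2690 - 1025 = 1665
Denominator = 1665 * 9.81 * 0.0023 = 37.567395
theta = 18.37 / 37.567395
theta = 0.4890

0.4890


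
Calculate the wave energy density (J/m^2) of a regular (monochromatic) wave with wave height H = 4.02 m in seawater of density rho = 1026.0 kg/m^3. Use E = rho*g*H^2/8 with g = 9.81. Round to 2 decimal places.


E = (1/8) * rho * g * H^2
E = (1/8) * 1026.0 * 9.81 * 4.02^2
E = 0.125 * 1026.0 * 9.81 * 16.1604
E = 20331.92 J/m^2

20331.92


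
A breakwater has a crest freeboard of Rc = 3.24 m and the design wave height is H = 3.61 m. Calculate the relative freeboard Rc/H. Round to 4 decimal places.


Relative freeboard = Rc / H
= 3.24 / 3.61
= 0.8975

0.8975


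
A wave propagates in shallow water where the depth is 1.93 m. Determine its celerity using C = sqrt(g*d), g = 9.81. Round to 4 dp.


Using the shallow-water approximation:
C = sqrt(g * d) = sqrt(9.81 * 1.93)
C = sqrt(18.9333)
C = 4.3512 m/s

4.3512


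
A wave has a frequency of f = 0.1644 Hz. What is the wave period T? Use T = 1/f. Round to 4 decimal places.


T = 1 / f
T = 1 / 0.1644
T = 6.0827 s

6.0827


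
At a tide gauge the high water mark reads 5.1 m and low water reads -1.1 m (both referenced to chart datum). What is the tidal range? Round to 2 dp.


Tidal range = High water - Low water
Tidal range = 5.1 - (-1.1)
Tidal range = 6.20 m

6.20


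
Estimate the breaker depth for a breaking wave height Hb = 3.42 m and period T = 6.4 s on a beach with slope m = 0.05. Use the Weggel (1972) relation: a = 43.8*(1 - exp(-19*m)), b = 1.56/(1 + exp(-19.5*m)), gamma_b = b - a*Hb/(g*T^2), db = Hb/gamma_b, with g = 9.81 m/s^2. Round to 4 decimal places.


a = 43.8 * (1 - exp(-19 * m))
exp(-19 * 0.05) = exp(-0.9500) = 0.386741
a = 43.8 * (1 - 0.386741) = 26.860743
b = 1.56 / (1 + exp(-19.5 * m))
exp(-19.5 * 0.05) = exp(-0.9750) = 0.377192
b = 1.56 / (1 + 0.377192) = 1.132739
Hb / (g * T^2) = 3.42 / (9.81 * 6.4^2) = 3.42 / 401.8176 = 0.00851132
gamma_b = b - a * Hb/(g*T^2) = 1.132739 - 26.860743 * 0.00851132 = 0.904119
db = Hb / gamma_b = 3.42 / 0.904119
db = 3.7827 m

3.7827


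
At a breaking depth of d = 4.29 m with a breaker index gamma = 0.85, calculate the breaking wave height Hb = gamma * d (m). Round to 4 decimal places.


Hb = gamma * d
Hb = 0.85 * 4.29
Hb = 3.6465 m

3.6465


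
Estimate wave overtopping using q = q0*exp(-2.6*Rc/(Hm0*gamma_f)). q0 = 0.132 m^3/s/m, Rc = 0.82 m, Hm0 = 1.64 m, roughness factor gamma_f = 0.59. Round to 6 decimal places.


q = q0 * exp(-2.6 * Rc / (Hm0 * gamma_f))
Exponent = -2.6 * 0.82 / (1.64 * 0.59)
= -2.6 * 0.82 / 0.9676
= -2.203390
exp(-2.203390) = 0.110428
q = 0.132 * 0.110428
q = 0.014577 m^3/s/m

0.014577


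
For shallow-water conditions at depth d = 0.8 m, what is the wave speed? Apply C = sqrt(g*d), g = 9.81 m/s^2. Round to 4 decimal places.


Using the shallow-water approximation:
C = sqrt(g * d) = sqrt(9.81 * 0.8)
C = sqrt(7.8480)
C = 2.8014 m/s

2.8014


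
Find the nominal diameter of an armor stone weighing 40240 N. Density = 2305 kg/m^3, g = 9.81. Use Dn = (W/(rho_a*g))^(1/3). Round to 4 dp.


V = W / (rho_a * g)
V = 40240 / (2305 * 9.81)
V = 40240 / 22612.05
V = 1.779582 m^3
Dn = V^(1/3) = 1.779582^(1/3)
Dn = 1.2118 m

1.2118


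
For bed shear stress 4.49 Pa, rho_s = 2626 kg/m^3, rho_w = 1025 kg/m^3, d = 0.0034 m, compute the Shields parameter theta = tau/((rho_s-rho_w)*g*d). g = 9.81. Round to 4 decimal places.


theta = tau / ((rho_s - rho_w) * g * d)
rho_s - rho_w = 2626 - 1025 = 1601
Denominator = 1601 * 9.81 * 0.0034 = 53.399754
theta = 4.49 / 53.399754
theta = 0.0841

0.0841


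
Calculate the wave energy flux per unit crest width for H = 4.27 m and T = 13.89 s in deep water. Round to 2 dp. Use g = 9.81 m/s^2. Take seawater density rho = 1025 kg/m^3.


P = rho * g^2 * H^2 * T / (32 * pi)
P = 1025 * 9.81^2 * 4.27^2 * 13.89 / (32 * pi)
P = 1025 * 96.2361 * 18.2329 * 13.89 / 100.53096
P = 248496.36 W/m

248496.36


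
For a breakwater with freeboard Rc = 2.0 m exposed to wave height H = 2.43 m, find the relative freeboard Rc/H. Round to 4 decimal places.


Relative freeboard = Rc / H
= 2.0 / 2.43
= 0.8230

0.8230


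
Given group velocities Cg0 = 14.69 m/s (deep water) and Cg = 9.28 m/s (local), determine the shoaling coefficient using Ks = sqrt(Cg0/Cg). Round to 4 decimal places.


Ks = sqrt(Cg0 / Cg)
Ks = sqrt(14.69 / 9.28)
Ks = sqrt(1.5830)
Ks = 1.2582

1.2582


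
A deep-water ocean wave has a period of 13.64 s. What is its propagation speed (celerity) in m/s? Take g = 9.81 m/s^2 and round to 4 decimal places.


We use the deep-water celerity formula:
C = g * T / (2 * pi)
C = 9.81 * 13.64 / (2 * 3.14159...)
C = 133.808400 / 6.283185
C = 21.2963 m/s

21.2963


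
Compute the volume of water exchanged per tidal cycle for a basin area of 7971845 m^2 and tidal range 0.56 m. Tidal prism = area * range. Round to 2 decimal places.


Tidal prism = Area * Tidal range
P = 7971845 * 0.56
P = 4464233.20 m^3

4464233.20


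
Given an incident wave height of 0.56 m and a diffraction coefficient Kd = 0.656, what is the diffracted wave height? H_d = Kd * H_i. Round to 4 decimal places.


H_d = Kd * H_i
H_d = 0.656 * 0.56
H_d = 0.3674 m

0.3674


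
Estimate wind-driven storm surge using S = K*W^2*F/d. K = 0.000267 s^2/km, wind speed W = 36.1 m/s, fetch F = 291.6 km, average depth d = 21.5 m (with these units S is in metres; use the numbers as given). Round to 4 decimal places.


S = K * W^2 * F / d
W^2 = 36.1^2 = 1303.21
S = 0.000267 * 1303.21 * 291.6 / 21.5
Numerator = 0.000267 * 1303.21 * 291.6 = 101.464282
S = 101.464282 / 21.5 = 4.7193 m

4.7193


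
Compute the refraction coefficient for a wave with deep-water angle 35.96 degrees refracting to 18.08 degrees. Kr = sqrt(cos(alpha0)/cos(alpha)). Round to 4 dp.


Kr = sqrt(cos(alpha0) / cos(alpha))
cos(35.96) = 0.809427
cos(18.08) = 0.950624
Kr = sqrt(0.809427 / 0.950624)
Kr = sqrt(0.851469)
Kr = 0.9228

0.9228


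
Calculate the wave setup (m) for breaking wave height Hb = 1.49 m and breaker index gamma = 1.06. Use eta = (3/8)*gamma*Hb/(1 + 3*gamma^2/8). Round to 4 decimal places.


eta = (3/8) * gamma * Hb / (1 + 3*gamma^2/8)
Numerator = (3/8) * 1.06 * 1.49 = 0.592275
Denominator = 1 + 3*1.06^2/8 = 1 + 0.421350 = 1.421350
eta = 0.592275 / 1.421350
eta = 0.4167 m

0.4167


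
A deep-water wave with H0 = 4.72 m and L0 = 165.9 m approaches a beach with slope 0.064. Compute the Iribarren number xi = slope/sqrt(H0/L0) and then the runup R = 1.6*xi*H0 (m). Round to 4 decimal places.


xi = slope / sqrt(H0/L0)
H0/L0 = 4.72/165.9 = 0.028451
sqrt(0.028451) = 0.168674
xi = 0.064 / 0.168674 = 0.379430
R = 1.6 * xi * H0 = 1.6 * 0.379430 * 4.72
R = 2.8655 m

2.8655


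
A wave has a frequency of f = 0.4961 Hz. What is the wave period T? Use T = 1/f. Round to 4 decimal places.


T = 1 / f
T = 1 / 0.4961
T = 2.0157 s

2.0157


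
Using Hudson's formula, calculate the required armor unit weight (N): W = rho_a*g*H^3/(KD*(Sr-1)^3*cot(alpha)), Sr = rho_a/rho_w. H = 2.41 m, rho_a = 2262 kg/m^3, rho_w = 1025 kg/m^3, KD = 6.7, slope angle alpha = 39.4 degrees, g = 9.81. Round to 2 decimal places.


Sr = rho_a / rho_w = 2262 / 1025 = 2.206829
(Sr - 1) = 1.206829
(Sr - 1)^3 = 1.757671
cot(39.4) = 1 / tan(39.4) = 1 / 0.821409 = 1.217420
Numerator = 2262 * 9.81 * 2.41^3 = 310608.0704
Denominator = 6.7 * 1.757671 * 1.217420 = 14.336816
W = 310608.0704 / 14.336816
W = 21665.07 N

21665.07


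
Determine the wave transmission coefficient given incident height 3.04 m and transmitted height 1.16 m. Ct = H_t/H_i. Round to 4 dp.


Ct = H_t / H_i
Ct = 1.16 / 3.04
Ct = 0.3816

0.3816


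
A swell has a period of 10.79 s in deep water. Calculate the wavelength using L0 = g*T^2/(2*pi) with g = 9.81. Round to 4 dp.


L0 = g * T^2 / (2 * pi)
L0 = 9.81 * 10.79^2 / (2 * pi)
L0 = 9.81 * 116.4241 / 6.28319
L0 = 1142.1204 / 6.28319
L0 = 181.7741 m

181.7741


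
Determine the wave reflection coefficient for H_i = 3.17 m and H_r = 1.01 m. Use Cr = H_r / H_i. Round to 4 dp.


Cr = H_r / H_i
Cr = 1.01 / 3.17
Cr = 0.3186

0.3186


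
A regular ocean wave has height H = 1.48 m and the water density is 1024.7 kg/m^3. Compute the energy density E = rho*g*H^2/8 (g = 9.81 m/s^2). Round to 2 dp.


E = (1/8) * rho * g * H^2
E = (1/8) * 1024.7 * 9.81 * 1.48^2
E = 0.125 * 1024.7 * 9.81 * 2.1904
E = 2752.32 J/m^2

2752.32


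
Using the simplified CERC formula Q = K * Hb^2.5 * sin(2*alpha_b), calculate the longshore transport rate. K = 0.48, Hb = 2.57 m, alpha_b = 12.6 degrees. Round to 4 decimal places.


Q = K * Hb^2.5 * sin(2 * alpha_b)
Hb^2.5 = 2.57^2.5 = 10.588460
sin(2 * 12.6) = sin(25.2) = 0.425779
Q = 0.48 * 10.588460 * 0.425779
Q = 2.1640 m^3/s

2.1640


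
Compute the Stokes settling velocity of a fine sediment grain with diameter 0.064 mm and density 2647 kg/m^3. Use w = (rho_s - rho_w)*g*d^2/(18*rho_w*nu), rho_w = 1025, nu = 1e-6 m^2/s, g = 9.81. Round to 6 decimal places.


w = (rho_s - rho_w) * g * d^2 / (18 * rho_w * nu)
d = 0.064 mm = 0.000064 m
rho_s - rho_w = 2647 - 1025 = 1622
Numerator = 1622 * 9.81 * (0.000064)^2 = 0.000065174815
Denominator = 18 * 1025 * 1e-6 = 0.018450
w = 0.003533 m/s

0.003533


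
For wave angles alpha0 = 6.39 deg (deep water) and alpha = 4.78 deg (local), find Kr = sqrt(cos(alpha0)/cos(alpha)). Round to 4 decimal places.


Kr = sqrt(cos(alpha0) / cos(alpha))
cos(6.39) = 0.993787
cos(4.78) = 0.996522
Kr = sqrt(0.993787 / 0.996522)
Kr = sqrt(0.997256)
Kr = 0.9986

0.9986


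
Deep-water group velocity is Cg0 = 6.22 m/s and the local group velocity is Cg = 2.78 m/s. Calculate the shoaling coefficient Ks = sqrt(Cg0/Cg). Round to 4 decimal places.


Ks = sqrt(Cg0 / Cg)
Ks = sqrt(6.22 / 2.78)
Ks = sqrt(2.2374)
Ks = 1.4958

1.4958


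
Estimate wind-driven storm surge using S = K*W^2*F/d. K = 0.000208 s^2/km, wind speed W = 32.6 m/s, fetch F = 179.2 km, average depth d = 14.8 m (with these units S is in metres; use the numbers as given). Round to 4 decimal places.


S = K * W^2 * F / d
W^2 = 32.6^2 = 1062.76
S = 0.000208 * 1062.76 * 179.2 / 14.8
Numerator = 0.000208 * 1062.76 * 179.2 = 39.612891
S = 39.612891 / 14.8 = 2.6765 m

2.6765


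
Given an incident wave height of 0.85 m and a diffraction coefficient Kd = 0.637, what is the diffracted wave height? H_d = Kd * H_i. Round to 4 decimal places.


H_d = Kd * H_i
H_d = 0.637 * 0.85
H_d = 0.5415 m

0.5415


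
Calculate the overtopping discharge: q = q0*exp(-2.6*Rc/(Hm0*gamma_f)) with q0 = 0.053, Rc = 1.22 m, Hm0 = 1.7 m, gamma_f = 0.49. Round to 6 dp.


q = q0 * exp(-2.6 * Rc / (Hm0 * gamma_f))
Exponent = -2.6 * 1.22 / (1.7 * 0.49)
= -2.6 * 1.22 / 0.8330
= -3.807923
exp(-3.807923) = 0.022194
q = 0.053 * 0.022194
q = 0.001176 m^3/s/m

0.001176


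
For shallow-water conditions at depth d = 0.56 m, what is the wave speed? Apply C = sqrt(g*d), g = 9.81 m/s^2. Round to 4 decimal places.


Using the shallow-water approximation:
C = sqrt(g * d) = sqrt(9.81 * 0.56)
C = sqrt(5.4936)
C = 2.3438 m/s

2.3438


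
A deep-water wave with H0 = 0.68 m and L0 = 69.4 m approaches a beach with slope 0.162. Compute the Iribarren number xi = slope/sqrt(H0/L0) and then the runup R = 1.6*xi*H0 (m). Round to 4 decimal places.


xi = slope / sqrt(H0/L0)
H0/L0 = 0.68/69.4 = 0.009798
sqrt(0.009798) = 0.098986
xi = 0.162 / 0.098986 = 1.636592
R = 1.6 * xi * H0 = 1.6 * 1.636592 * 0.68
R = 1.7806 m

1.7806


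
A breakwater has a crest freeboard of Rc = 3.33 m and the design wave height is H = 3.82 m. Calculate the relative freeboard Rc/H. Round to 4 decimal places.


Relative freeboard = Rc / H
= 3.33 / 3.82
= 0.8717

0.8717


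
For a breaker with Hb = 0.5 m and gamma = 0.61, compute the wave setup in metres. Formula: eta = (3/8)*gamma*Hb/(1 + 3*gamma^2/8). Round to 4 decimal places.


eta = (3/8) * gamma * Hb / (1 + 3*gamma^2/8)
Numerator = (3/8) * 0.61 * 0.5 = 0.114375
Denominator = 1 + 3*0.61^2/8 = 1 + 0.139538 = 1.139538
eta = 0.114375 / 1.139538
eta = 0.1004 m

0.1004


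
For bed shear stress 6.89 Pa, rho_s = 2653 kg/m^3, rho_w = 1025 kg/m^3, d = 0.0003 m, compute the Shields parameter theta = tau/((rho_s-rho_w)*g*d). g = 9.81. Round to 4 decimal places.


theta = tau / ((rho_s - rho_w) * g * d)
rho_s - rho_w = 2653 - 1025 = 1628
Denominator = 1628 * 9.81 * 0.0003 = 4.791204
theta = 6.89 / 4.791204
theta = 1.4381

1.4381


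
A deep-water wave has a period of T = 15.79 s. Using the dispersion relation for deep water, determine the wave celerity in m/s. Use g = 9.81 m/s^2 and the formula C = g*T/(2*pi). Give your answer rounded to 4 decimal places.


We use the deep-water celerity formula:
C = g * T / (2 * pi)
C = 9.81 * 15.79 / (2 * 3.14159...)
C = 154.899900 / 6.283185
C = 24.6531 m/s

24.6531


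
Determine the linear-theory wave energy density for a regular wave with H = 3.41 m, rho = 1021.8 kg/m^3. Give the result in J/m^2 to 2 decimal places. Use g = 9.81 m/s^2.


E = (1/8) * rho * g * H^2
E = (1/8) * 1021.8 * 9.81 * 3.41^2
E = 0.125 * 1021.8 * 9.81 * 11.6281
E = 14569.80 J/m^2

14569.80


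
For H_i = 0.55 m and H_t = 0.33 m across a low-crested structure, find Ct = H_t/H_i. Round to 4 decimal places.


Ct = H_t / H_i
Ct = 0.33 / 0.55
Ct = 0.6000

0.6000


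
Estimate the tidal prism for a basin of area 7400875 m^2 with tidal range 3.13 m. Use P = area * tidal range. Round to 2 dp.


Tidal prism = Area * Tidal range
P = 7400875 * 3.13
P = 23164738.75 m^3

23164738.75


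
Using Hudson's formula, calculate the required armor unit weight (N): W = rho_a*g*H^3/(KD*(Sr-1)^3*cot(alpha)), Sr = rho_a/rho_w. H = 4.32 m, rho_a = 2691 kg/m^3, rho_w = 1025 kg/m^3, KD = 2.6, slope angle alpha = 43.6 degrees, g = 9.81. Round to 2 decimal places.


Sr = rho_a / rho_w = 2691 / 1025 = 2.625366
(Sr - 1) = 1.625366
(Sr - 1)^3 = 4.293915
cot(43.6) = 1 / tan(43.6) = 1 / 0.952287 = 1.050103
Numerator = 2691 * 9.81 * 4.32^3 = 2128305.3934
Denominator = 2.6 * 4.293915 * 1.050103 = 11.723542
W = 2128305.3934 / 11.723542
W = 181541.16 N

181541.16


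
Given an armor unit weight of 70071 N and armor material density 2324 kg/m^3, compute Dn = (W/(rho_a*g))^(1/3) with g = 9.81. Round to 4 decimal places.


V = W / (rho_a * g)
V = 70071 / (2324 * 9.81)
V = 70071 / 22798.44
V = 3.073500 m^3
Dn = V^(1/3) = 3.073500^(1/3)
Dn = 1.4539 m

1.4539


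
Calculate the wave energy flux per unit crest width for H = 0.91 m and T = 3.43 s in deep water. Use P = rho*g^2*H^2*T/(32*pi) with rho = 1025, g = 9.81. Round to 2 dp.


P = rho * g^2 * H^2 * T / (32 * pi)
P = 1025 * 9.81^2 * 0.91^2 * 3.43 / (32 * pi)
P = 1025 * 96.2361 * 0.8281 * 3.43 / 100.53096
P = 2787.01 W/m

2787.01


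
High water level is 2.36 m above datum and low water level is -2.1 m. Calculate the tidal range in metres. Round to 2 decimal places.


Tidal range = High water - Low water
Tidal range = 2.36 - (-2.1)
Tidal range = 4.46 m

4.46


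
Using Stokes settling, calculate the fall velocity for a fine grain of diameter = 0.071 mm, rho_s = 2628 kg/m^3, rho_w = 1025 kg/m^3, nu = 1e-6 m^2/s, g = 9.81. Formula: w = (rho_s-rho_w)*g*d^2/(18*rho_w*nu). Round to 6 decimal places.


w = (rho_s - rho_w) * g * d^2 / (18 * rho_w * nu)
d = 0.071 mm = 0.000071 m
rho_s - rho_w = 2628 - 1025 = 1603
Numerator = 1603 * 9.81 * (0.000071)^2 = 0.000079271893
Denominator = 18 * 1025 * 1e-6 = 0.018450
w = 0.004297 m/s

0.004297


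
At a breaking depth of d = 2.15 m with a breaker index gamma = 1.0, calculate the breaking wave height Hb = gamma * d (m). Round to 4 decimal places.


Hb = gamma * d
Hb = 1.0 * 2.15
Hb = 2.1500 m

2.1500


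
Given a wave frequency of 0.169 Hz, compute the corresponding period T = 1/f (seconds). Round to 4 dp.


T = 1 / f
T = 1 / 0.169
T = 5.9172 s

5.9172


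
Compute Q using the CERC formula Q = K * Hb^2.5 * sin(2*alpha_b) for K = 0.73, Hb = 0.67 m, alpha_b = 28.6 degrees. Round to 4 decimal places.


Q = K * Hb^2.5 * sin(2 * alpha_b)
Hb^2.5 = 0.67^2.5 = 0.367440
sin(2 * 28.6) = sin(57.2) = 0.840567
Q = 0.73 * 0.367440 * 0.840567
Q = 0.2255 m^3/s

0.2255


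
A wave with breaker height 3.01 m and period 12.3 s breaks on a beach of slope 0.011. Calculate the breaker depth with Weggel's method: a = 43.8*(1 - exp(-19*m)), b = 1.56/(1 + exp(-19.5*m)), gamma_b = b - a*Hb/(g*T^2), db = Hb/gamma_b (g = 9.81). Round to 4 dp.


a = 43.8 * (1 - exp(-19 * m))
exp(-19 * 0.011) = exp(-0.2090) = 0.811395
a = 43.8 * (1 - 0.811395) = 8.260889
b = 1.56 / (1 + exp(-19.5 * m))
exp(-19.5 * 0.011) = exp(-0.2145) = 0.806945
b = 1.56 / (1 + 0.806945) = 0.863336
Hb / (g * T^2) = 3.01 / (9.81 * 12.3^2) = 3.01 / 1484.1549 = 0.00202809
gamma_b = b - a * Hb/(g*T^2) = 0.863336 - 8.260889 * 0.00202809 = 0.846582
db = Hb / gamma_b = 3.01 / 0.846582
db = 3.5555 m

3.5555


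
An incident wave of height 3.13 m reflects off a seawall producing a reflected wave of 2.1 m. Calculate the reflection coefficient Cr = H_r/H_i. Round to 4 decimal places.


Cr = H_r / H_i
Cr = 2.1 / 3.13
Cr = 0.6709

0.6709


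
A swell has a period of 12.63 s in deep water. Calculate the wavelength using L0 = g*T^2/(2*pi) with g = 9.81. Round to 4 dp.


L0 = g * T^2 / (2 * pi)
L0 = 9.81 * 12.63^2 / (2 * pi)
L0 = 9.81 * 159.5169 / 6.28319
L0 = 1564.8608 / 6.28319
L0 = 249.0553 m

249.0553


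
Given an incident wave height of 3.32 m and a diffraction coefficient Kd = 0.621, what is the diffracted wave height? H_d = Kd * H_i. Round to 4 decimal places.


H_d = Kd * H_i
H_d = 0.621 * 3.32
H_d = 2.0617 m

2.0617


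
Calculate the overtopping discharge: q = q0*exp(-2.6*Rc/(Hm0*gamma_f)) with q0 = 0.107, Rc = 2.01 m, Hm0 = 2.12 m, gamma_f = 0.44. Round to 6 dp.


q = q0 * exp(-2.6 * Rc / (Hm0 * gamma_f))
Exponent = -2.6 * 2.01 / (2.12 * 0.44)
= -2.6 * 2.01 / 0.9328
= -5.602487
exp(-5.602487) = 0.003689
q = 0.107 * 0.003689
q = 0.000395 m^3/s/m

0.000395


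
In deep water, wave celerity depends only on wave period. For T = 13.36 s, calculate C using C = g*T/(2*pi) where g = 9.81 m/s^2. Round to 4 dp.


We use the deep-water celerity formula:
C = g * T / (2 * pi)
C = 9.81 * 13.36 / (2 * 3.14159...)
C = 131.061600 / 6.283185
C = 20.8591 m/s

20.8591


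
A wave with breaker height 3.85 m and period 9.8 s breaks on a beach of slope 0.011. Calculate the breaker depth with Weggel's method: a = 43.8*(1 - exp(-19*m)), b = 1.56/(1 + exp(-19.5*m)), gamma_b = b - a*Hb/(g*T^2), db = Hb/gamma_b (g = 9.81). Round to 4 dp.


a = 43.8 * (1 - exp(-19 * m))
exp(-19 * 0.011) = exp(-0.2090) = 0.811395
a = 43.8 * (1 - 0.811395) = 8.260889
b = 1.56 / (1 + exp(-19.5 * m))
exp(-19.5 * 0.011) = exp(-0.2145) = 0.806945
b = 1.56 / (1 + 0.806945) = 0.863336
Hb / (g * T^2) = 3.85 / (9.81 * 9.8^2) = 3.85 / 942.1524 = 0.00408639
gamma_b = b - a * Hb/(g*T^2) = 0.863336 - 8.260889 * 0.00408639 = 0.829579
db = Hb / gamma_b = 3.85 / 0.829579
db = 4.6409 m

4.6409


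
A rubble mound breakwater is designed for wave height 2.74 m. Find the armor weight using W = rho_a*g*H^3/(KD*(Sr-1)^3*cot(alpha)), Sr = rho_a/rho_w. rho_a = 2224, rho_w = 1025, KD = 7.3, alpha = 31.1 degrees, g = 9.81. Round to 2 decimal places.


Sr = rho_a / rho_w = 2224 / 1025 = 2.169756
(Sr - 1) = 1.169756
(Sr - 1)^3 = 1.600612
cot(31.1) = 1 / tan(31.1) = 1 / 0.603239 = 1.657719
Numerator = 2224 * 9.81 * 2.74^3 = 448802.7184
Denominator = 7.3 * 1.600612 * 1.657719 = 19.369558
W = 448802.7184 / 19.369558
W = 23170.52 N

23170.52


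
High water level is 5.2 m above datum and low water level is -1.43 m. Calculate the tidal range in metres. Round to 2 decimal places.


Tidal range = High water - Low water
Tidal range = 5.2 - (-1.43)
Tidal range = 6.63 m

6.63


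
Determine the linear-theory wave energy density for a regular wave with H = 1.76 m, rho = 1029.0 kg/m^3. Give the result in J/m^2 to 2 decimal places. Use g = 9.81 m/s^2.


E = (1/8) * rho * g * H^2
E = (1/8) * 1029.0 * 9.81 * 1.76^2
E = 0.125 * 1029.0 * 9.81 * 3.0976
E = 3908.59 J/m^2

3908.59


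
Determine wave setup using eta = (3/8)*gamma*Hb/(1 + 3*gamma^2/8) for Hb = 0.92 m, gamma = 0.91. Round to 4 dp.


eta = (3/8) * gamma * Hb / (1 + 3*gamma^2/8)
Numerator = (3/8) * 0.91 * 0.92 = 0.313950
Denominator = 1 + 3*0.91^2/8 = 1 + 0.310538 = 1.310538
eta = 0.313950 / 1.310538
eta = 0.2396 m

0.2396


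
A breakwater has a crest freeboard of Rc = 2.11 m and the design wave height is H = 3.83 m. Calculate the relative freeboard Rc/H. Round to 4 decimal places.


Relative freeboard = Rc / H
= 2.11 / 3.83
= 0.5509

0.5509


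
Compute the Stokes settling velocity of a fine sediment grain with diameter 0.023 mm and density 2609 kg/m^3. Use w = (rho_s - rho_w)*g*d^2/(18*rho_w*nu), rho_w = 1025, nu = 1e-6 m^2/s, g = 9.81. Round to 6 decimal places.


w = (rho_s - rho_w) * g * d^2 / (18 * rho_w * nu)
d = 0.023 mm = 0.000023 m
rho_s - rho_w = 2609 - 1025 = 1584
Numerator = 1584 * 9.81 * (0.000023)^2 = 0.000008220152
Denominator = 18 * 1025 * 1e-6 = 0.018450
w = 0.000446 m/s

0.000446


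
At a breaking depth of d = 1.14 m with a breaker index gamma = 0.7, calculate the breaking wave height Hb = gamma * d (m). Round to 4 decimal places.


Hb = gamma * d
Hb = 0.7 * 1.14
Hb = 0.7980 m

0.7980


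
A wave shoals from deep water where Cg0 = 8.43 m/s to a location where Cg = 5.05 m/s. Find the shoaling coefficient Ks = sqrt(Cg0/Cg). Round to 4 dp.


Ks = sqrt(Cg0 / Cg)
Ks = sqrt(8.43 / 5.05)
Ks = sqrt(1.6693)
Ks = 1.2920

1.2920


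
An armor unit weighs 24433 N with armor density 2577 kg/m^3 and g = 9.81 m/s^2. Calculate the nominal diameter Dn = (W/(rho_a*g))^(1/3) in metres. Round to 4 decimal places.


V = W / (rho_a * g)
V = 24433 / (2577 * 9.81)
V = 24433 / 25280.37
V = 0.966481 m^3
Dn = V^(1/3) = 0.966481^(1/3)
Dn = 0.9887 m

0.9887


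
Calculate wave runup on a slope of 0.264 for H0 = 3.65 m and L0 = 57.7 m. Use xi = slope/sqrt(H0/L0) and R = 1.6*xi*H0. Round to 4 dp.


xi = slope / sqrt(H0/L0)
H0/L0 = 3.65/57.7 = 0.063258
sqrt(0.063258) = 0.251512
xi = 0.264 / 0.251512 = 1.049652
R = 1.6 * xi * H0 = 1.6 * 1.049652 * 3.65
R = 6.1300 m

6.1300


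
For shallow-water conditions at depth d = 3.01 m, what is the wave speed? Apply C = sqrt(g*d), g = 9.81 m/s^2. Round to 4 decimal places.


Using the shallow-water approximation:
C = sqrt(g * d) = sqrt(9.81 * 3.01)
C = sqrt(29.5281)
C = 5.4340 m/s

5.4340


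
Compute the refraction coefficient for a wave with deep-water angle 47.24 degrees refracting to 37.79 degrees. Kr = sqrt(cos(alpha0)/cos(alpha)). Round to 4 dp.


Kr = sqrt(cos(alpha0) / cos(alpha))
cos(47.24) = 0.678929
cos(37.79) = 0.790262
Kr = sqrt(0.678929 / 0.790262)
Kr = sqrt(0.859119)
Kr = 0.9269

0.9269


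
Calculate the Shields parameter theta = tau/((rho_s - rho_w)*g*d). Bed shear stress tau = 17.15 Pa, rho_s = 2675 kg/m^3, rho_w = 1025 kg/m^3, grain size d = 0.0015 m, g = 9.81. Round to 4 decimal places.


theta = tau / ((rho_s - rho_w) * g * d)
rho_s - rho_w = 2675 - 1025 = 1650
Denominator = 1650 * 9.81 * 0.0015 = 24.279750
theta = 17.15 / 24.279750
theta = 0.7063

0.7063


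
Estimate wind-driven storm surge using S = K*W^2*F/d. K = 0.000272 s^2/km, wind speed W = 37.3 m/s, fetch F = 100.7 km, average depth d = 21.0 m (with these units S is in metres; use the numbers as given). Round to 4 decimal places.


S = K * W^2 * F / d
W^2 = 37.3^2 = 1391.29
S = 0.000272 * 1391.29 * 100.7 / 21.0
Numerator = 0.000272 * 1391.29 * 100.7 = 38.107990
S = 38.107990 / 21.0 = 1.8147 m

1.8147


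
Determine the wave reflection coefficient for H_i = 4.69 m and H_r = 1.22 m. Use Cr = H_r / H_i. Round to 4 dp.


Cr = H_r / H_i
Cr = 1.22 / 4.69
Cr = 0.2601

0.2601


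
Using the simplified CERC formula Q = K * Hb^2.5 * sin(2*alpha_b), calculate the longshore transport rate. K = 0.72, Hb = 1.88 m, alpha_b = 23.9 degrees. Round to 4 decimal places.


Q = K * Hb^2.5 * sin(2 * alpha_b)
Hb^2.5 = 1.88^2.5 = 4.846125
sin(2 * 23.9) = sin(47.8) = 0.740805
Q = 0.72 * 4.846125 * 0.740805
Q = 2.5848 m^3/s

2.5848


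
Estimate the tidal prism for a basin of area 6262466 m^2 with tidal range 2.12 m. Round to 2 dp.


Tidal prism = Area * Tidal range
P = 6262466 * 2.12
P = 13276427.92 m^3

13276427.92


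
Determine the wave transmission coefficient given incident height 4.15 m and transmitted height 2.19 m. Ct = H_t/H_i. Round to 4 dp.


Ct = H_t / H_i
Ct = 2.19 / 4.15
Ct = 0.5277

0.5277


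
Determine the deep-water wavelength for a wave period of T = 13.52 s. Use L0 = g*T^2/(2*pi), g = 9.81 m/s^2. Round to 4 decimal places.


L0 = g * T^2 / (2 * pi)
L0 = 9.81 * 13.52^2 / (2 * pi)
L0 = 9.81 * 182.7904 / 6.28319
L0 = 1793.1738 / 6.28319
L0 = 285.3925 m

285.3925


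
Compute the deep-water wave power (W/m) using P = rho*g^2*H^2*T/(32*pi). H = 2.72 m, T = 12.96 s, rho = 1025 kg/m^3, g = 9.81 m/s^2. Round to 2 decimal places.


P = rho * g^2 * H^2 * T / (32 * pi)
P = 1025 * 9.81^2 * 2.72^2 * 12.96 / (32 * pi)
P = 1025 * 96.2361 * 7.3984 * 12.96 / 100.53096
P = 94081.63 W/m

94081.63


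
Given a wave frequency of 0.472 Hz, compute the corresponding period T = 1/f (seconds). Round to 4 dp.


T = 1 / f
T = 1 / 0.472
T = 2.1186 s

2.1186


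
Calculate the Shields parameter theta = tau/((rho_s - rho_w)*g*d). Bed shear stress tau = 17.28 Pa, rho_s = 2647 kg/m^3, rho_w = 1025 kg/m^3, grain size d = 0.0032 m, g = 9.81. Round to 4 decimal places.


theta = tau / ((rho_s - rho_w) * g * d)
rho_s - rho_w = 2647 - 1025 = 1622
Denominator = 1622 * 9.81 * 0.0032 = 50.917824
theta = 17.28 / 50.917824
theta = 0.3394

0.3394


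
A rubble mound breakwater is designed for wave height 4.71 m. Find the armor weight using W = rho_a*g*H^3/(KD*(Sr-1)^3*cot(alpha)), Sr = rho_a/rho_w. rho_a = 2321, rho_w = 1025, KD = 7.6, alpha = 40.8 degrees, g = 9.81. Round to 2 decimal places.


Sr = rho_a / rho_w = 2321 / 1025 = 2.264390
(Sr - 1) = 1.264390
(Sr - 1)^3 = 2.021359
cot(40.8) = 1 / tan(40.8) = 1 / 0.863177 = 1.158511
Numerator = 2321 * 9.81 * 4.71^3 = 2379068.0752
Denominator = 7.6 * 2.021359 * 1.158511 = 17.797427
W = 2379068.0752 / 17.797427
W = 133674.83 N

133674.83


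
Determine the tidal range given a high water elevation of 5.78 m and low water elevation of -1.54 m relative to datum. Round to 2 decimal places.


Tidal range = High water - Low water
Tidal range = 5.78 - (-1.54)
Tidal range = 7.32 m

7.32


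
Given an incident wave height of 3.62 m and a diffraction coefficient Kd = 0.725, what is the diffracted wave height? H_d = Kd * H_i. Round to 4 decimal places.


H_d = Kd * H_i
H_d = 0.725 * 3.62
H_d = 2.6245 m

2.6245


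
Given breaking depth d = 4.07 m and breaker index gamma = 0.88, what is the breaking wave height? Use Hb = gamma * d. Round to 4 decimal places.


Hb = gamma * d
Hb = 0.88 * 4.07
Hb = 3.5816 m

3.5816


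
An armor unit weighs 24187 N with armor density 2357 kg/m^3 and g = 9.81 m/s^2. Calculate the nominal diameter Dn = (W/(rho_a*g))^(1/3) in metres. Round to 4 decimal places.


V = W / (rho_a * g)
V = 24187 / (2357 * 9.81)
V = 24187 / 23122.17
V = 1.046052 m^3
Dn = V^(1/3) = 1.046052^(1/3)
Dn = 1.0151 m

1.0151


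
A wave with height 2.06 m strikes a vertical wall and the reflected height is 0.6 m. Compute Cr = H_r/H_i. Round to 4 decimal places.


Cr = H_r / H_i
Cr = 0.6 / 2.06
Cr = 0.2913

0.2913


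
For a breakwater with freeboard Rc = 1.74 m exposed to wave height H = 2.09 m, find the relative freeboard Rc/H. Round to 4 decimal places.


Relative freeboard = Rc / H
= 1.74 / 2.09
= 0.8325

0.8325


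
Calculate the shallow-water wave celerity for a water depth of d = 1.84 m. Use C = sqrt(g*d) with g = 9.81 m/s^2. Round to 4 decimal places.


Using the shallow-water approximation:
C = sqrt(g * d) = sqrt(9.81 * 1.84)
C = sqrt(18.0504)
C = 4.2486 m/s

4.2486


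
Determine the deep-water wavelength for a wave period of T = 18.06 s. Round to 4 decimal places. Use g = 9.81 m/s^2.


L0 = g * T^2 / (2 * pi)
L0 = 9.81 * 18.06^2 / (2 * pi)
L0 = 9.81 * 326.1636 / 6.28319
L0 = 3199.6649 / 6.28319
L0 = 509.2425 m

509.2425


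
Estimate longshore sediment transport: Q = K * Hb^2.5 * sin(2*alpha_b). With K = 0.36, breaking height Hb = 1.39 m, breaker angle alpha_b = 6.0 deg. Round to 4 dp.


Q = K * Hb^2.5 * sin(2 * alpha_b)
Hb^2.5 = 1.39^2.5 = 2.277912
sin(2 * 6.0) = sin(12.0) = 0.207912
Q = 0.36 * 2.277912 * 0.207912
Q = 0.1705 m^3/s

0.1705


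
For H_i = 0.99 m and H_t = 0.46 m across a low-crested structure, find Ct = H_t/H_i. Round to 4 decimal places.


Ct = H_t / H_i
Ct = 0.46 / 0.99
Ct = 0.4646

0.4646


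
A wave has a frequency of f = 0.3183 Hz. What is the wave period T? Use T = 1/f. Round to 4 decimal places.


T = 1 / f
T = 1 / 0.3183
T = 3.1417 s

3.1417


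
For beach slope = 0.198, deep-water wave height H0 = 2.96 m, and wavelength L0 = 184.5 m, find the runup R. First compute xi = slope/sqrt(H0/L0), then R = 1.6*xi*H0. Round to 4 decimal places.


xi = slope / sqrt(H0/L0)
H0/L0 = 2.96/184.5 = 0.016043
sqrt(0.016043) = 0.126662
xi = 0.198 / 0.126662 = 1.563211
R = 1.6 * xi * H0 = 1.6 * 1.563211 * 2.96
R = 7.4034 m

7.4034


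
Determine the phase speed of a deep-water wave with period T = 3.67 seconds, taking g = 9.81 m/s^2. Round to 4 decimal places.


We use the deep-water celerity formula:
C = g * T / (2 * pi)
C = 9.81 * 3.67 / (2 * 3.14159...)
C = 36.002700 / 6.283185
C = 5.7300 m/s

5.7300


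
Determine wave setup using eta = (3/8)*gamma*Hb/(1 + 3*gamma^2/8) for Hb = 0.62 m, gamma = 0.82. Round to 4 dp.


eta = (3/8) * gamma * Hb / (1 + 3*gamma^2/8)
Numerator = (3/8) * 0.82 * 0.62 = 0.190650
Denominator = 1 + 3*0.82^2/8 = 1 + 0.252150 = 1.252150
eta = 0.190650 / 1.252150
eta = 0.1523 m

0.1523


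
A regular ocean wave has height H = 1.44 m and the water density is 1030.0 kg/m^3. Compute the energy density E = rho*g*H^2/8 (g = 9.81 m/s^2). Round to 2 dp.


E = (1/8) * rho * g * H^2
E = (1/8) * 1030.0 * 9.81 * 1.44^2
E = 0.125 * 1030.0 * 9.81 * 2.0736
E = 2619.03 J/m^2

2619.03


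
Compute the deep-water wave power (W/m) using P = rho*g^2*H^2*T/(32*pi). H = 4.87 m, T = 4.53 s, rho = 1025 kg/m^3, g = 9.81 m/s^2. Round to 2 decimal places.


P = rho * g^2 * H^2 * T / (32 * pi)
P = 1025 * 9.81^2 * 4.87^2 * 4.53 / (32 * pi)
P = 1025 * 96.2361 * 23.7169 * 4.53 / 100.53096
P = 105418.82 W/m

105418.82


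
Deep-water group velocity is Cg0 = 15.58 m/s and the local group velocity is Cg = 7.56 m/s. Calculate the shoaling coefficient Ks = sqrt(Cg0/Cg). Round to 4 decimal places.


Ks = sqrt(Cg0 / Cg)
Ks = sqrt(15.58 / 7.56)
Ks = sqrt(2.0608)
Ks = 1.4356

1.4356


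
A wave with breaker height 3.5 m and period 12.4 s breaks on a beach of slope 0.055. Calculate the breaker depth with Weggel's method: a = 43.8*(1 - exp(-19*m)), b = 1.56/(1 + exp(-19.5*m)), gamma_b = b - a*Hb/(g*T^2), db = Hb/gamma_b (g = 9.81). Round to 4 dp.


a = 43.8 * (1 - exp(-19 * m))
exp(-19 * 0.055) = exp(-1.0450) = 0.351692
a = 43.8 * (1 - 0.351692) = 28.395898
b = 1.56 / (1 + exp(-19.5 * m))
exp(-19.5 * 0.055) = exp(-1.0725) = 0.342152
b = 1.56 / (1 + 0.342152) = 1.162312
Hb / (g * T^2) = 3.5 / (9.81 * 12.4^2) = 3.5 / 1508.3856 = 0.00232036
gamma_b = b - a * Hb/(g*T^2) = 1.162312 - 28.395898 * 0.00232036 = 1.096424
db = Hb / gamma_b = 3.5 / 1.096424
db = 3.1922 m

3.1922


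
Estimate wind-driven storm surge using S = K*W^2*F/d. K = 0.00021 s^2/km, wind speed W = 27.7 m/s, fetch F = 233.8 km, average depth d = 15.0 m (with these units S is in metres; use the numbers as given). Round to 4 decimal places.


S = K * W^2 * F / d
W^2 = 27.7^2 = 767.29
S = 0.00021 * 767.29 * 233.8 / 15.0
Numerator = 0.00021 * 767.29 * 233.8 = 37.672404
S = 37.672404 / 15.0 = 2.5115 m

2.5115


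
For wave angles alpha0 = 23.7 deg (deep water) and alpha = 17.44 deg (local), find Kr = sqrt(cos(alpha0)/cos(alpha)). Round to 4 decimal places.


Kr = sqrt(cos(alpha0) / cos(alpha))
cos(23.7) = 0.915663
cos(17.44) = 0.954031
Kr = sqrt(0.915663 / 0.954031)
Kr = sqrt(0.959783)
Kr = 0.9797

0.9797


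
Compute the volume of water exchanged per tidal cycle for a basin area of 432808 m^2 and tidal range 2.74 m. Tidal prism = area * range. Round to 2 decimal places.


Tidal prism = Area * Tidal range
P = 432808 * 2.74
P = 1185893.92 m^3

1185893.92
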